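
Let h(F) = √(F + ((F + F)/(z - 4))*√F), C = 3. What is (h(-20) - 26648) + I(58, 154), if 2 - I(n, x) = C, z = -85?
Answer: -26649 + 2*√(-39605 + 1780*I*√5)/89 ≈ -26649.0 + 4.4778*I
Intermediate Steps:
I(n, x) = -1 (I(n, x) = 2 - 1*3 = 2 - 3 = -1)
h(F) = √(F - 2*F^(3/2)/89) (h(F) = √(F + ((F + F)/(-85 - 4))*√F) = √(F + ((2*F)/(-89))*√F) = √(F + ((2*F)*(-1/89))*√F) = √(F + (-2*F/89)*√F) = √(F - 2*F^(3/2)/89))
(h(-20) - 26648) + I(58, 154) = (√(-(-7120)*I*√5 + 7921*(-20))/89 - 26648) - 1 = (√(-(-7120)*I*√5 - 158420)/89 - 26648) - 1 = (√(7120*I*√5 - 158420)/89 - 26648) - 1 = (√(-158420 + 7120*I*√5)/89 - 26648) - 1 = (-26648 + √(-158420 + 7120*I*√5)/89) - 1 = -26649 + √(-158420 + 7120*I*√5)/89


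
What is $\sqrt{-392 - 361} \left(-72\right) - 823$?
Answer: $-823 - 72 i \sqrt{753} \approx -823.0 - 1975.7 i$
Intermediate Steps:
$\sqrt{-392 - 361} \left(-72\right) - 823 = \sqrt{-753} \left(-72\right) - 823 = i \sqrt{753} \left(-72\right) - 823 = - 72 i \sqrt{753} - 823 = -823 - 72 i \sqrt{753}$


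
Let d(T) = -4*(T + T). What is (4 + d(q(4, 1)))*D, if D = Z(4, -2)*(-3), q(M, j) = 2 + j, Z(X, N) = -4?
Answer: -240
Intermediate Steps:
d(T) = -8*T
D = 12 (D = -4*(-3) = 12)
(4 + d(q(4, 1)))*D = (4 - 8*(2 + 1))*12 = (4 - 8*3)*12 = (4 - 24)*12 = -20*12 = -240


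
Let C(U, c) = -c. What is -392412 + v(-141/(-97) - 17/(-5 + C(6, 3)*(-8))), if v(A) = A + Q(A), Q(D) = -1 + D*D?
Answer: -1332886264847/3396649 ≈ -3.9241e+5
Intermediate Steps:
Q(D) = -1 + D²
v(A) = -1 + A + A² (v(A) = A + (-1 + A²) = -1 + A + A²)
-392412 + v(-141/(-97) - 17/(-5 + C(6, 3)*(-8))) = -392412 + (-1 + (-141/(-97) - 17/(-5 - 1*3*(-8))) + (-141/(-97) - 17/(-5 - 1*3*(-8)))²) = -392412 + (-1 + (-141*(-1/97) - 17/(-5 - 3*(-8))) + (-141*(-1/97) - 17/(-5 - 3*(-8)))²) = -392412 + (-1 + (141/97 - 17/(-5 + 24)) + (141/97 - 17/(-5 + 24))²) = -392412 + (-1 + (141/97 - 17/19) + (141/97 - 17/19)²) = -392412 + (-1 + 1030/1843 + (1030/1843)²) = -392412 + (-1 + 1030/1843 + 1060900/3396649) = -392412 - 437459/3396649 = -1332886264847/3396649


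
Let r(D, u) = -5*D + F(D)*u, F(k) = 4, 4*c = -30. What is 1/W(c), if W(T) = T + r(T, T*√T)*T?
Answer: -308/493935 - 8*I*√30/32929 ≈ -0.00062356 - 0.0013307*I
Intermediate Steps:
c = -15/2 (c = (¼)*(-30) = -15/2 ≈ -7.5000)
r(D, u) = -5*D + 4*u
W(T) = T + T*(-5*T + 4*T^(3/2)) (W(T) = T + (-5*T + 4*(T*√T))*T = T + (-5*T + 4*T^(3/2))*T = T + T*(-5*T + 4*T^(3/2)))
1/W(c) = 1/(-15*(1 - 5*(-15/2) + 4*(-15/2)^(3/2))/2) = 1/(-15*(1 + 75/2 + 4*(-15*I*√30/4))/2) = 1/(-15*(1 + 75/2 - 15*I*√30)/2) = 1/(-15*(77/2 - 15*I*√30)/2) = 1/(-1155/4 + 225*I*√30/2)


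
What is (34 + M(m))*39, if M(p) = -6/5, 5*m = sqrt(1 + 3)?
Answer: 6396/5 ≈ 1279.2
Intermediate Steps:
m = 2/5 (m = sqrt(1 + 3)/5 = sqrt(4)/5 = (1/5)*2 = 2/5 ≈ 0.40000)
M(p) = -6/5 (M(p) = -6*1/5 = -6/5)
(34 + M(m))*39 = (34 - 6/5)*39 = (164/5)*39 = 6396/5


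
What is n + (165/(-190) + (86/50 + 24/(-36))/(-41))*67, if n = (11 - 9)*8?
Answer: -5130359/116850 ≈ -43.906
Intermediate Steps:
n = 16 (n = 2*8 = 16)
n + (165/(-190) + (86/50 + 24/(-36))/(-41))*67 = 16 + (165/(-190) + (86/50 + 24/(-36))/(-41))*67 = 16 + (165*(-1/190) + (86*(1/50) + 24*(-1/36))*(-1/41))*67 = 16 + (-33/38 + (43/25 - ⅔)*(-1/41))*67 = 16 + (-33/38 + (79/75)*(-1/41))*67 = 16 + (-33/38 - 79/3075)*67 = 16 - 104477/116850*67 = 16 - 6999959/116850 = -5130359/116850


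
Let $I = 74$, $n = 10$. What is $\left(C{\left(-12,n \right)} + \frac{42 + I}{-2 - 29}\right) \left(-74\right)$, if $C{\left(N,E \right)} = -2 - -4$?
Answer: $\frac{3996}{31} \approx 128.9$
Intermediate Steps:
$C{\left(N,E \right)} = 2$ ($C{\left(N,E \right)} = -2 + 4 = 2$)
$\left(C{\left(-12,n \right)} + \frac{42 + I}{-2 - 29}\right) \left(-74\right) = \left(2 + \frac{42 + 74}{-2 - 29}\right) \left(-74\right) = \left(2 + \frac{116}{-31}\right) \left(-74\right) = \left(2 + 116 \left(- \frac{1}{31}\right)\right) \left(-74\right) = \left(2 - \frac{116}{31}\right) \left(-74\right) = \left(- \frac{54}{31}\right) \left(-74\right) = \frac{3996}{31}$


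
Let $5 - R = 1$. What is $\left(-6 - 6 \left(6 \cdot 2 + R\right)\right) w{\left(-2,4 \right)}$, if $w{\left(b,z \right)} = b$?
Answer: $204$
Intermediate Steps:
$R = 4$ ($R = 5 - 1 = 4$)
$\left(-6 - 6 \left(6 \cdot 2 + R\right)\right) w{\left(-2,4 \right)} = \left(-6 - 6 \left(6 \cdot 2 + 4\right)\right) \left(-2\right) = \left(-6 - 6 \left(12 + 4\right)\right) \left(-2\right) = \left(-6 - 96\right) \left(-2\right) = \left(-102\right) \left(-2\right) = 204$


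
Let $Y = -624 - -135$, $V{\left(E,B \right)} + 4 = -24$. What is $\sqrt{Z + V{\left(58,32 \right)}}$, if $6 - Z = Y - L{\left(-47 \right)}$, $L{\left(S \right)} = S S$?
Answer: $2 \sqrt{669} \approx 51.73$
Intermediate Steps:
$V{\left(E,B \right)} = -28$ ($V{\left(E,B \right)} = -4 - 24 = -28$)
$L{\left(S \right)} = S^{2}$
$Y = -489$ ($Y = -624 + 135 = -489$)
$Z = 2704$ ($Z = 6 - \left(-489 - \left(-47\right)^{2}\right) = 6 - \left(-489 - 2209\right) = 6 - -2698 = 6 + 2698 = 2704$)
$\sqrt{Z + V{\left(58,32 \right)}} = \sqrt{2704 - 28} = \sqrt{2676} = 2 \sqrt{669}$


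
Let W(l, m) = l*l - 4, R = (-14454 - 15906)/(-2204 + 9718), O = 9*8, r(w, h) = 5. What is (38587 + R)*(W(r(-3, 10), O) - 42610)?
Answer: -6173538707431/3757 ≈ -1.6432e+9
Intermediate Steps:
O = 72
R = -15180/3757 (R = -30360/7514 = -30360*1/7514 = -15180/3757 ≈ -4.0405)
W(l, m) = -4 + l**2 (W(l, m) = l**2 - 4 = -4 + l**2)
(38587 + R)*(W(r(-3, 10), O) - 42610) = (38587 - 15180/3757)*((-4 + 5**2) - 42610) = 144956179*((-4 + 25) - 42610)/3757 = 144956179*(21 - 42610)/3757 = (144956179/3757)*(-42589) = -6173538707431/3757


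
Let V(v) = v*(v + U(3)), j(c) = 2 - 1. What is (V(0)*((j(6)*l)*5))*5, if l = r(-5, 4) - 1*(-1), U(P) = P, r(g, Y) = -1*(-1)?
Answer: 0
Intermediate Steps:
r(g, Y) = 1
l = 2 (l = 1 - 1*(-1) = 1 + 1 = 2)
j(c) = 1
V(v) = v*(3 + v) (V(v) = v*(v + 3) = v*(3 + v))
(V(0)*((j(6)*l)*5))*5 = ((0*(3 + 0))*((1*2)*5))*5 = ((0*3)*(2*5))*5 = (0*10)*5 = 0*5 = 0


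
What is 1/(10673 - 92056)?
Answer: -1/81383 ≈ -1.2288e-5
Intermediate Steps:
1/(10673 - 92056) = 1/(-81383) = -1/81383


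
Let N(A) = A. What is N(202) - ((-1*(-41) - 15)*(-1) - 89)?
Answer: 317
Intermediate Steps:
N(202) - ((-1*(-41) - 15)*(-1) - 89) = 202 - ((-1*(-41) - 15)*(-1) - 89) = 202 - ((41 - 15)*(-1) - 89) = 202 - (26*(-1) - 89) = 202 - (-26 - 89) = 202 - 1*(-115) = 202 + 115 = 317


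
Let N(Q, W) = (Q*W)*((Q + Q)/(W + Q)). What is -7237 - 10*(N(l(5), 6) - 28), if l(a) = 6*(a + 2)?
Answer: -11367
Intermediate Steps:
l(a) = 12 + 6*a (l(a) = 6*(2 + a) = 12 + 6*a)
N(Q, W) = 2*W*Q²/(Q + W) (N(Q, W) = (Q*W)*((2*Q)/(Q + W)) = (Q*W)*(2*Q/(Q + W)) = 2*W*Q²/(Q + W))
-7237 - 10*(N(l(5), 6) - 28) = -7237 - 10*(2*6*(12 + 6*5)²/((12 + 6*5) + 6) - 28) = -7237 - 10*(2*6*(12 + 30)²/((12 + 30) + 6) - 28) = -7237 - 10*(2*6*42²/(42 + 6) - 28) = -7237 - 10*(2*6*1764/48 - 28) = -7237 - 10*(2*6*1764*(1/48) - 28) = -7237 - 10*(441 - 28) = -7237 - 10*413 = -7237 - 4130 = -11367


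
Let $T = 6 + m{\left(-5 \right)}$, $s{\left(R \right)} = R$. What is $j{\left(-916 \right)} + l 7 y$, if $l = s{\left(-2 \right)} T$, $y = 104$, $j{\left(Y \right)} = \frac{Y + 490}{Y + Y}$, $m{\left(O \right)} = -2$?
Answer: $- \frac{5334571}{916} \approx -5823.8$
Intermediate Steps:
$j{\left(Y \right)} = \frac{490 + Y}{2 Y}$
$T = 4$ ($T = 6 - 2 = 4$)
$l = -8$ ($l = \left(-2\right) 4 = -8$)
$j{\left(-916 \right)} + l 7 y = \frac{490 - 916}{2 \left(-916\right)} + \left(-8\right) 7 \cdot 104 = \frac{1}{2} \left(- \frac{1}{916}\right) \left(-426\right) - 5824 = \frac{213}{916} - 5824 = - \frac{5334571}{916}$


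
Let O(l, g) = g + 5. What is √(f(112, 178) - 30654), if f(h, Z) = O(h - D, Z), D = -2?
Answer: I*√30471 ≈ 174.56*I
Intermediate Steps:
O(l, g) = 5 + g
f(h, Z) = 5 + Z
√(f(112, 178) - 30654) = √((5 + 178) - 30654) = √(183 - 30654) = √(-30471) = I*√30471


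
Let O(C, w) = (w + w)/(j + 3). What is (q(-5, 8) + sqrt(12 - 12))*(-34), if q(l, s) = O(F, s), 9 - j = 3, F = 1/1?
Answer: -544/9 ≈ -60.444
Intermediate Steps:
F = 1
j = 6 (j = 9 - 1*3 = 9 - 3 = 6)
O(C, w) = 2*w/9 (O(C, w) = (w + w)/(6 + 3) = (2*w)/9 = (2*w)*(1/9) = 2*w/9)
q(l, s) = 2*s/9
(q(-5, 8) + sqrt(12 - 12))*(-34) = ((2/9)*8 + sqrt(12 - 12))*(-34) = (16/9 + sqrt(0))*(-34) = (16/9 + 0)*(-34) = (16/9)*(-34) = -544/9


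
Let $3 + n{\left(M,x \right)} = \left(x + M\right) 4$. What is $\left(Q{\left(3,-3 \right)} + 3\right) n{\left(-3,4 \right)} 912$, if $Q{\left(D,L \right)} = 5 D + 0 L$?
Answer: $16416$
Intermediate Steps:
$Q{\left(D,L \right)} = 5 D$ ($Q{\left(D,L \right)} = 5 D + 0 = 5 D$)
$n{\left(M,x \right)} = -3 + 4 M + 4 x$ ($n{\left(M,x \right)} = -3 + \left(x + M\right) 4 = -3 + \left(M + x\right) 4 = -3 + \left(4 M + 4 x\right) = -3 + 4 M + 4 x$)
$\left(Q{\left(3,-3 \right)} + 3\right) n{\left(-3,4 \right)} 912 = \left(5 \cdot 3 + 3\right) \left(-3 + 4 \left(-3\right) + 4 \cdot 4\right) 912 = \left(15 + 3\right) \left(-3 - 12 + 16\right) 912 = 18 \cdot 1 \cdot 912 = 18 \cdot 912 = 16416$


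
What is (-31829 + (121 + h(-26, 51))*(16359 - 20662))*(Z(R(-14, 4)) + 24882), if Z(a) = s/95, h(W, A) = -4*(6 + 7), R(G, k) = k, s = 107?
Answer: -777098044192/95 ≈ -8.1800e+9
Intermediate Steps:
h(W, A) = -52 (h(W, A) = -4*13 = -52)
Z(a) = 107/95
(-31829 + (121 + h(-26, 51))*(16359 - 20662))*(Z(R(-14, 4)) + 24882) = (-31829 + (121 - 52)*(16359 - 20662))*(107/95 + 24882) = (-31829 + 69*(-4303))*(2363897/95) = (-31829 - 296907)*(2363897/95) = -328736*2363897/95 = -777098044192/95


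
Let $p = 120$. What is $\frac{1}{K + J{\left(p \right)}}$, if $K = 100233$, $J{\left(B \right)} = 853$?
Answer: $\frac{1}{101086} \approx 9.8926 \cdot 10^{-6}$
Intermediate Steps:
$\frac{1}{K + J{\left(p \right)}} = \frac{1}{100233 + 853} = \frac{1}{101086}$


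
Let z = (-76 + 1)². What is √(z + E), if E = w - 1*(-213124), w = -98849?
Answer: 10*√1199 ≈ 346.27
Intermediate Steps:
z = 5625 (z = (-75)² = 5625)
E = 114275 (E = -98849 - 1*(-213124) = -98849 + 213124 = 114275)
√(z + E) = √(5625 + 114275) = √119900 = 10*√1199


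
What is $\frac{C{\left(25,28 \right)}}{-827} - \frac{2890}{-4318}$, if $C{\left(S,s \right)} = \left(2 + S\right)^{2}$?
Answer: $- \frac{22288}{105029} \approx -0.21221$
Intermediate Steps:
$\frac{C{\left(25,28 \right)}}{-827} - \frac{2890}{-4318} = \frac{\left(2 + 25\right)^{2}}{-827} - \frac{2890}{-4318} = 27^{2} \left(- \frac{1}{827}\right) - - \frac{85}{127} = 729 \left(- \frac{1}{827}\right) + \frac{85}{127} = - \frac{729}{827} + \frac{85}{127} = - \frac{22288}{105029}$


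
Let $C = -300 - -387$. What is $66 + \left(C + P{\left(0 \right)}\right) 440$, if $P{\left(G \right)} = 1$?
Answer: $38786$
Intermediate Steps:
$C = 87$ ($C = -300 + 387 = 87$)
$66 + \left(C + P{\left(0 \right)}\right) 440 = 66 + \left(87 + 1\right) 440 = 66 + 88 \cdot 440 = 66 + 38720 = 38786$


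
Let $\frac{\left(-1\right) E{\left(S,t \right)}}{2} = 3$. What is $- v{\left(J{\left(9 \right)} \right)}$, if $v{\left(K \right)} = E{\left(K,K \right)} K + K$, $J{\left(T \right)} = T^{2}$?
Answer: $405$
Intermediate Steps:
$E{\left(S,t \right)} = -6$ ($E{\left(S,t \right)} = \left(-2\right) 3 = -6$)
$v{\left(K \right)} = - 5 K$ ($v{\left(K \right)} = - 6 K + K = - 5 K$)
$- v{\left(J{\left(9 \right)} \right)} = - \left(-5\right) 9^{2} = - \left(-5\right) 81 = \left(-1\right) \left(-405\right) = 405$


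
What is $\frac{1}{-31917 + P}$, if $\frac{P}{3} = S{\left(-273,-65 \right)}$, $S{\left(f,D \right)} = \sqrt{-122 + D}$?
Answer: $- \frac{10639}{339565524} - \frac{i \sqrt{187}}{339565524} \approx -3.1331 \cdot 10^{-5} - 4.0271 \cdot 10^{-8} i$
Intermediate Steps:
$P = 3 i \sqrt{187}$ ($P = 3 \sqrt{-122 - 65} = 3 \sqrt{-187} = 3 i \sqrt{187} \approx 41.024 i$)
$\frac{1}{-31917 + P} = \frac{1}{-31917 + 3 i \sqrt{187}}$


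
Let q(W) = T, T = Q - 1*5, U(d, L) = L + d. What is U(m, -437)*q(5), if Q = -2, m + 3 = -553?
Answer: 6951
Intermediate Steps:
m = -556 (m = -3 - 553 = -556)
T = -7 (T = -2 - 1*5 = -2 - 5 = -7)
q(W) = -7
U(m, -437)*q(5) = (-437 - 556)*(-7) = -993*(-7) = 6951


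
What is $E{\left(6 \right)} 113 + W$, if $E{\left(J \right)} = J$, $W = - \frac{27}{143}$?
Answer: $\frac{96927}{143} \approx 677.81$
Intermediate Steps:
$W = - \frac{27}{143}$ ($W = \left(-27\right) \frac{1}{143} = - \frac{27}{143} \approx -0.18881$)
$E{\left(6 \right)} 113 + W = 6 \cdot 113 - \frac{27}{143} = 678 - \frac{27}{143} = \frac{96927}{143}$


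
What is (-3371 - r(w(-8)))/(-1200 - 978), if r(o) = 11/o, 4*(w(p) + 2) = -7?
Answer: 50521/32670 ≈ 1.5464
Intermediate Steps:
w(p) = -15/4 (w(p) = -2 + (¼)*(-7) = -2 - 7/4 = -15/4)
r(o) = 11/o
(-3371 - r(w(-8)))/(-1200 - 978) = (-3371 - 11/(-15/4))/(-1200 - 978) = (-3371 - 11*(-4)/15)/(-2178) = (-3371 - 1*(-44/15))*(-1/2178) = (-3371 + 44/15)*(-1/2178) = -50521/15*(-1/2178) = 50521/32670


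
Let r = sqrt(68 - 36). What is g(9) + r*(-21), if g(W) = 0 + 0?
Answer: -84*sqrt(2) ≈ -118.79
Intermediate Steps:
g(W) = 0
r = 4*sqrt(2) (r = sqrt(32) = 4*sqrt(2) ≈ 5.6569)
g(9) + r*(-21) = 0 + (4*sqrt(2))*(-21) = 0 - 84*sqrt(2) = -84*sqrt(2)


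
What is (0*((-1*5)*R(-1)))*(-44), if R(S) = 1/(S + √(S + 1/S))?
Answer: 0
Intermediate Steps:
(0*((-1*5)*R(-1)))*(-44) = (0*((-1*5)/(-1 + √(-1 + 1/(-1)))))*(-44) = (0*(-5/(-1 + √(-1 - 1))))*(-44) = (0*(-5/(-1 + √(-2))))*(-44) = (0*(-5/(-1 + I*√2)))*(-44) = 0*(-44) = 0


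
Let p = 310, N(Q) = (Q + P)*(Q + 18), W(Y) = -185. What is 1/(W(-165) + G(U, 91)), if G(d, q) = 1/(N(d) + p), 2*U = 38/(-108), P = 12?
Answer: -6074065/1123690361 ≈ -0.0054055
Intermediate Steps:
N(Q) = (12 + Q)*(18 + Q) (N(Q) = (Q + 12)*(Q + 18) = (12 + Q)*(18 + Q))
U = -19/108 (U = (38/(-108))/2 = (38*(-1/108))/2 = (½)*(-19/54) = -19/108 ≈ -0.17593)
G(d, q) = 1/(526 + d² + 30*d) (G(d, q) = 1/((216 + d² + 30*d) + 310) = 1/(526 + d² + 30*d))
1/(W(-165) + G(U, 91)) = 1/(-185 + 1/(526 + (-19/108)² + 30*(-19/108))) = 1/(-185 + 1/(526 + 361/11664 - 95/18)) = 1/(-185 + 1/(6074065/11664)) = 1/(-185 + 11664/6074065) = 1/(-1123690361/6074065) = -6074065/1123690361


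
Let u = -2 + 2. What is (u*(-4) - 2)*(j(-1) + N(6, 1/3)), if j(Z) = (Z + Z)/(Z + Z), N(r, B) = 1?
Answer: -4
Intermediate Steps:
u = 0
j(Z) = 1 (j(Z) = (2*Z)/((2*Z)) = (2*Z)*(1/(2*Z)) = 1)
(u*(-4) - 2)*(j(-1) + N(6, 1/3)) = (0*(-4) - 2)*(1 + 1) = (0 - 2)*2 = -2*2 = -4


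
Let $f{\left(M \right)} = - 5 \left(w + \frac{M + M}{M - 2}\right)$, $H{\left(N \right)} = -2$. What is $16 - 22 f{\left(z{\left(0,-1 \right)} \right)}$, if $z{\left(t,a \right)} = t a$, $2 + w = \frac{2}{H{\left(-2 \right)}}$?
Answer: $-314$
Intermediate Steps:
$w = -3$ ($w = -2 + \frac{2}{-2} = -2 + 2 \left(- \frac{1}{2}\right) = -2 - 1 = -3$)
$z{\left(t,a \right)} = a t$
$f{\left(M \right)} = 15 - \frac{10 M}{-2 + M}$ ($f{\left(M \right)} = - 5 \left(-3 + \frac{M + M}{M - 2}\right) = - 5 \left(-3 + \frac{2 M}{-2 + M}\right) = 15 - \frac{10 M}{-2 + M}$)
$16 - 22 f{\left(z{\left(0,-1 \right)} \right)} = 16 - 22 \frac{5 \left(-6 - 0\right)}{-2 - 0} = 16 - 22 \frac{5 \left(-6 + 0\right)}{-2 + 0} = 16 - 22 \cdot 5 \frac{1}{-2} \left(-6\right) = 16 - 22 \cdot 5 \left(- \frac{1}{2}\right) \left(-6\right) = 16 - 330 = -314$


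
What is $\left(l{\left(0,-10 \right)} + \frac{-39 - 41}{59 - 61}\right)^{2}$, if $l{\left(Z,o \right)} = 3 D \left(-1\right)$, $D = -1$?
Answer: $1849$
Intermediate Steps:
$l{\left(Z,o \right)} = 3$ ($l{\left(Z,o \right)} = 3 \left(-1\right) \left(-1\right) = \left(-3\right) \left(-1\right) = 3$)
$\left(l{\left(0,-10 \right)} + \frac{-39 - 41}{59 - 61}\right)^{2} = \left(3 + \frac{-39 - 41}{59 - 61}\right)^{2} = \left(3 - \frac{80}{-2}\right)^{2} = \left(3 - -40\right)^{2} = \left(3 + 40\right)^{2} = 43^{2} = 1849$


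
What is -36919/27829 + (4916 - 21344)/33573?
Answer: -565552133/311434339 ≈ -1.8160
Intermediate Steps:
-36919/27829 + (4916 - 21344)/33573 = -36919*1/27829 - 16428*1/33573 = -36919/27829 - 5476/11191 = -565552133/311434339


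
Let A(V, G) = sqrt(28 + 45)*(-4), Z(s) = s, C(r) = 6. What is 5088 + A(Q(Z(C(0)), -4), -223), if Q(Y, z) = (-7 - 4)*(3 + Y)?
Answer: 5088 - 4*sqrt(73) ≈ 5053.8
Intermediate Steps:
Q(Y, z) = -33 - 11*Y (Q(Y, z) = -11*(3 + Y) = -33 - 11*Y)
A(V, G) = -4*sqrt(73) (A(V, G) = sqrt(73)*(-4) = -4*sqrt(73))
5088 + A(Q(Z(C(0)), -4), -223) = 5088 - 4*sqrt(73)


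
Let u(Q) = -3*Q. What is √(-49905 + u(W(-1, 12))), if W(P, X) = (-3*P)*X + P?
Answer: I*√50010 ≈ 223.63*I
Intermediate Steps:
W(P, X) = P - 3*P*X (W(P, X) = -3*P*X + P = P - 3*P*X)
√(-49905 + u(W(-1, 12))) = √(-49905 - (-3)*(1 - 3*12)) = √(-49905 - (-3)*(1 - 36)) = √(-49905 - (-3)*(-35)) = √(-49905 - 3*35) = √(-49905 - 105) = √(-50010) = I*√50010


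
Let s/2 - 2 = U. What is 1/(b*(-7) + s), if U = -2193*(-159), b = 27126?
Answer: 1/507496 ≈ 1.9705e-6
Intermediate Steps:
U = 348687
s = 697378 (s = 4 + 2*348687 = 4 + 697374 = 697378)
1/(b*(-7) + s) = 1/(27126*(-7) + 697378) = 1/(-189882 + 697378) = 1/507496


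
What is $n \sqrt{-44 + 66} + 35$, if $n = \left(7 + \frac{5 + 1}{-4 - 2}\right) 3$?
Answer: $35 + 18 \sqrt{22} \approx 119.43$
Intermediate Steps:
$n = 18$ ($n = \left(7 + \frac{6}{-6}\right) 3 = \left(7 + 6 \left(- \frac{1}{6}\right)\right) 3 = \left(7 - 1\right) 3 = 6 \cdot 3 = 18$)
$n \sqrt{-44 + 66} + 35 = 18 \sqrt{-44 + 66} + 35 = 18 \sqrt{22} + 35 = 35 + 18 \sqrt{22}$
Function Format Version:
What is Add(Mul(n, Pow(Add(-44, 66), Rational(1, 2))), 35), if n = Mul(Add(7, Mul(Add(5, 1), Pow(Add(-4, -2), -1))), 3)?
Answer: Add(35, Mul(18, Pow(22, Rational(1, 2)))) ≈ 119.43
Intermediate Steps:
n = 18 (n = Mul(Add(7, Mul(6, Pow(-6, -1))), 3) = Mul(Add(7, Mul(6, Rational(-1, 6))), 3) = Mul(Add(7, -1), 3) = Mul(6, 3) = 18)
Add(Mul(n, Pow(Add(-44, 66), Rational(1, 2))), 35) = Add(Mul(18, Pow(Add(-44, 66), Rational(1, 2))), 35) = Add(Mul(18, Pow(22, Rational(1, 2))), 35) = Add(35, Mul(18, Pow(22, Rational(1, 2))))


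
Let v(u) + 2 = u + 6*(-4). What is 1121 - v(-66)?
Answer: 1213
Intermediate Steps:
v(u) = -26 + u (v(u) = -2 + (u + 6*(-4)) = -2 + (u - 24) = -2 + (-24 + u) = -26 + u)
1121 - v(-66) = 1121 - (-26 - 66) = 1121 - 1*(-92) = 1121 + 92 = 1213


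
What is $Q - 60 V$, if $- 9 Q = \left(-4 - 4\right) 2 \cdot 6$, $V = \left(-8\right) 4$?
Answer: $\frac{5792}{3} \approx 1930.7$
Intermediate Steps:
$V = -32$
$Q = \frac{32}{3}$ ($Q = - \frac{\left(-4 - 4\right) 2 \cdot 6}{9} = - \frac{\left(-8\right) 2 \cdot 6}{9} = - \frac{\left(-16\right) 6}{9} = \left(- \frac{1}{9}\right) \left(-96\right) = \frac{32}{3} \approx 10.667$)
$Q - 60 V = \frac{32}{3} - -1920 = \frac{32}{3} + 1920 = \frac{5792}{3}$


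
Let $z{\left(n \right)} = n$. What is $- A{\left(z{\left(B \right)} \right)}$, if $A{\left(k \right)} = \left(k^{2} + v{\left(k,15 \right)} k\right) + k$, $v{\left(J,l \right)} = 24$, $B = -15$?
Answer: $150$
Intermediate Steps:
$A{\left(k \right)} = k^{2} + 25 k$ ($A{\left(k \right)} = \left(k^{2} + 24 k\right) + k = k^{2} + 25 k$)
$- A{\left(z{\left(B \right)} \right)} = - \left(-15\right) \left(25 - 15\right) = - \left(-15\right) 10 = \left(-1\right) \left(-150\right) = 150$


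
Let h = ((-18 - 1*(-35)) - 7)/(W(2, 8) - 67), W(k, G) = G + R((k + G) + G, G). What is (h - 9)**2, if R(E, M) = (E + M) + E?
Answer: 841/9 ≈ 93.444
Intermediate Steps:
R(E, M) = M + 2*E
W(k, G) = 2*k + 6*G (W(k, G) = G + (G + 2*((k + G) + G)) = G + (G + 2*((G + k) + G)) = G + (G + 2*(k + 2*G)) = G + (G + (2*k + 4*G)) = G + (2*k + 5*G) = 2*k + 6*G)
h = -2/3 (h = ((-18 - 1*(-35)) - 7)/((2*2 + 6*8) - 67) = ((-18 + 35) - 7)/((4 + 48) - 67) = (17 - 7)/(52 - 67) = 10/(-15) = 10*(-1/15) = -2/3 ≈ -0.66667)
(h - 9)**2 = (-2/3 - 9)**2 = (-29/3)**2 = 841/9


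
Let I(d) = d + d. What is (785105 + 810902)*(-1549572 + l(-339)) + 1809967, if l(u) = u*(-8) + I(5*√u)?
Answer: -2468797578053 + 15960070*I*√339 ≈ -2.4688e+12 + 2.9386e+8*I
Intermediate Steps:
I(d) = 2*d
l(u) = -8*u + 10*√u (l(u) = u*(-8) + 2*(5*√u) = -8*u + 10*√u)
(785105 + 810902)*(-1549572 + l(-339)) + 1809967 = (785105 + 810902)*(-1549572 + (-8*(-339) + 10*√(-339))) + 1809967 = 1596007*(-1549572 + (2712 + 10*(I*√339))) + 1809967 = 1596007*(-1549572 + (2712 + 10*I*√339)) + 1809967 = 1596007*(-1546860 + 10*I*√339) + 1809967 = (-2468799388020 + 15960070*I*√339) + 1809967 = -2468797578053 + 15960070*I*√339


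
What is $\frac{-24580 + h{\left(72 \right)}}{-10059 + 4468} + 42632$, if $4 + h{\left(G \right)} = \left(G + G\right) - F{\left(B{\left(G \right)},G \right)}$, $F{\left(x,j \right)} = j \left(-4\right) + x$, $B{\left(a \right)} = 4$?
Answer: $\frac{238379668}{5591} \approx 42636.0$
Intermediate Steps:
$F{\left(x,j \right)} = x - 4 j$ ($F{\left(x,j \right)} = - 4 j + x = x - 4 j$)
$h{\left(G \right)} = -8 + 6 G$ ($h{\left(G \right)} = -4 + \left(\left(G + G\right) - \left(4 - 4 G\right)\right) = -4 + \left(2 G + \left(-4 + 4 G\right)\right) = -4 + \left(-4 + 6 G\right) = -8 + 6 G$)
$\frac{-24580 + h{\left(72 \right)}}{-10059 + 4468} + 42632 = \frac{-24580 + \left(-8 + 6 \cdot 72\right)}{-10059 + 4468} + 42632 = \frac{-24580 + \left(-8 + 432\right)}{-5591} + 42632 = \left(-24580 + 424\right) \left(- \frac{1}{5591}\right) + 42632 = \left(-24156\right) \left(- \frac{1}{5591}\right) + 42632 = \frac{24156}{5591} + 42632 = \frac{238379668}{5591}$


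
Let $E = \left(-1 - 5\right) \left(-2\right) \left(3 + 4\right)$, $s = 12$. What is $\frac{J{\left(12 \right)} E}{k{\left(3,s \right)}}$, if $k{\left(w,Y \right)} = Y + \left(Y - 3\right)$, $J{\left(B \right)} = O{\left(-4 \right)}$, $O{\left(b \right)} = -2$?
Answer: $-8$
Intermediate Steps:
$J{\left(B \right)} = -2$
$k{\left(w,Y \right)} = -3 + 2 Y$ ($k{\left(w,Y \right)} = Y + \left(Y - 3\right) = Y + \left(-3 + Y\right) = -3 + 2 Y$)
$E = 84$ ($E = \left(-6\right) \left(-2\right) 7 = 12 \cdot 7 = 84$)
$\frac{J{\left(12 \right)} E}{k{\left(3,s \right)}} = \frac{\left(-2\right) 84}{-3 + 2 \cdot 12} = - \frac{168}{-3 + 24} = - \frac{168}{21} = \left(-168\right) \frac{1}{21} = -8$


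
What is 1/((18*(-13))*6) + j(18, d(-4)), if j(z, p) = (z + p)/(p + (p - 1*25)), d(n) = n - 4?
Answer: -14081/57564 ≈ -0.24461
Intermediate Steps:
d(n) = -4 + n
j(z, p) = (p + z)/(-25 + 2*p) (j(z, p) = (p + z)/(p + (p - 25)) = (p + z)/(p + (-25 + p)) = (p + z)/(-25 + 2*p))
1/((18*(-13))*6) + j(18, d(-4)) = 1/((18*(-13))*6) + ((-4 - 4) + 18)/(-25 + 2*(-4 - 4)) = 1/(-234*6) + (-8 + 18)/(-25 + 2*(-8)) = 1/(-1404) + 10/(-25 - 16) = -1/1404 + 10/(-41) = -1/1404 - 1/41*10 = -1/1404 - 10/41 = -14081/57564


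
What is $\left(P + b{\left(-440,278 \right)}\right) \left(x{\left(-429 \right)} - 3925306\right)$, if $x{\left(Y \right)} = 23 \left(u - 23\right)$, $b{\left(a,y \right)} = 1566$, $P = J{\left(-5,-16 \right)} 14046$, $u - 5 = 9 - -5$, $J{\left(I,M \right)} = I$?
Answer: $269533528272$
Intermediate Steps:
$u = 19$ ($u = 5 + \left(9 - -5\right) = 5 + \left(9 + 5\right) = 5 + 14 = 19$)
$P = -70230$ ($P = \left(-5\right) 14046 = -70230$)
$x{\left(Y \right)} = -92$ ($x{\left(Y \right)} = 23 \left(19 - 23\right) = 23 \left(-4\right) = -92$)
$\left(P + b{\left(-440,278 \right)}\right) \left(x{\left(-429 \right)} - 3925306\right) = \left(-70230 + 1566\right) \left(-92 - 3925306\right) = \left(-68664\right) \left(-3925398\right) = 269533528272$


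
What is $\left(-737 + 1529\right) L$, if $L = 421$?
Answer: $333432$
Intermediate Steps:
$\left(-737 + 1529\right) L = \left(-737 + 1529\right) 421 = 792 \cdot 421 = 333432$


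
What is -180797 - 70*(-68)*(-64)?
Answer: -485437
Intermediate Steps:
-180797 - 70*(-68)*(-64) = -180797 + 4760*(-64) = -180797 - 304640 = -485437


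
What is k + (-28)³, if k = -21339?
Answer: -43291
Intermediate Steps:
k + (-28)³ = -21339 + (-28)³ = -21339 - 21952 = -43291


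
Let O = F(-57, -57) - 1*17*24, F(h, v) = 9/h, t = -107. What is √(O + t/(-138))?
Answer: I*√2800707654/2622 ≈ 20.184*I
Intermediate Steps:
O = -7755/19 (O = 9/(-57) - 1*17*24 = 9*(-1/57) - 17*24 = -3/19 - 408 = -7755/19 ≈ -408.16)
√(O + t/(-138)) = √(-7755/19 - 107/(-138)) = √(-7755/19 - 107*(-1/138)) = √(-7755/19 + 107/138) = √(-1068157/2622) = I*√2800707654/2622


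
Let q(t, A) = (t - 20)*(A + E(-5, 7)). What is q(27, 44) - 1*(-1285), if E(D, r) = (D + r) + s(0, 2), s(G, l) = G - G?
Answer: 1607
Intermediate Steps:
s(G, l) = 0
E(D, r) = D + r (E(D, r) = (D + r) + 0 = D + r)
q(t, A) = (-20 + t)*(2 + A) (q(t, A) = (t - 20)*(A + (-5 + 7)) = (-20 + t)*(A + 2) = (-20 + t)*(2 + A))
q(27, 44) - 1*(-1285) = (-40 - 20*44 + 2*27 + 44*27) - 1*(-1285) = (-40 - 880 + 54 + 1188) + 1285 = 322 + 1285 = 1607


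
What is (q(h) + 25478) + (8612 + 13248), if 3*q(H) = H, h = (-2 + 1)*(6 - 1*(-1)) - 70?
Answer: 141937/3 ≈ 47312.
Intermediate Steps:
h = -77 (h = -(6 + 1) - 70 = -1*7 - 70 = -7 - 70 = -77)
q(H) = H/3
(q(h) + 25478) + (8612 + 13248) = ((1/3)*(-77) + 25478) + (8612 + 13248) = (-77/3 + 25478) + 21860 = 76357/3 + 21860 = 141937/3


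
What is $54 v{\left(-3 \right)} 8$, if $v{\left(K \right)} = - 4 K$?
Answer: $5184$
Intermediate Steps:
$54 v{\left(-3 \right)} 8 = 54 \left(\left(-4\right) \left(-3\right)\right) 8 = 54 \cdot 12 \cdot 8 = 648 \cdot 8 = 5184$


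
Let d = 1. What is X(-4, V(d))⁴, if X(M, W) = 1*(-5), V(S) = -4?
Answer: 625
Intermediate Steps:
X(M, W) = -5
X(-4, V(d))⁴ = (-5)⁴ = 625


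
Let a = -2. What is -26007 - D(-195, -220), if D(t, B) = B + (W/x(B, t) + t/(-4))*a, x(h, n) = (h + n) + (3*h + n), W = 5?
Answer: -6525135/254 ≈ -25690.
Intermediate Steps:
x(h, n) = 2*n + 4*h (x(h, n) = (h + n) + (n + 3*h) = 2*n + 4*h)
D(t, B) = B + t/2 - 10/(2*t + 4*B) (D(t, B) = B + (5/(2*t + 4*B) + t/(-4))*(-2) = B + (5/(2*t + 4*B) + t*(-¼))*(-2) = B + (5/(2*t + 4*B) - t/4)*(-2) = B + (t/2 - 10/(2*t + 4*B)) = B + t/2 - 10/(2*t + 4*B))
-26007 - D(-195, -220) = -26007 - (-10 + (-195 + 2*(-220))²)/(2*(-195 + 2*(-220))) = -26007 - (-10 + (-195 - 440)²)/(2*(-195 - 440)) = -26007 - (-10 + (-635)²)/(2*(-635)) = -26007 - (-1)*(-10 + 403225)/(2*635) = -26007 - (-1)*403215/(2*635) = -26007 - 1*(-80643/254) = -26007 + 80643/254 = -6525135/254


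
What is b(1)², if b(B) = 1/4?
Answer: 1/16 ≈ 0.062500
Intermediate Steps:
b(B) = ¼
b(1)² = (¼)² = 1/16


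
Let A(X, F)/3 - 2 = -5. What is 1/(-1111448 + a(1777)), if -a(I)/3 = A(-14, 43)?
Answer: -1/1111421 ≈ -8.9975e-7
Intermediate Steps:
A(X, F) = -9 (A(X, F) = 6 + 3*(-5) = 6 - 15 = -9)
a(I) = 27 (a(I) = -3*(-9) = 27)
1/(-1111448 + a(1777)) = 1/(-1111448 + 27) = 1/(-1111421) = -1/1111421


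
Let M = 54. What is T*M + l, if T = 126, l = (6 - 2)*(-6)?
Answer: 6780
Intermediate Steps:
l = -24 (l = 4*(-6) = -24)
T*M + l = 126*54 - 24 = 6804 - 24 = 6780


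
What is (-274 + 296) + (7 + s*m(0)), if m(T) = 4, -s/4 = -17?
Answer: 301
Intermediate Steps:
s = 68 (s = -4*(-17) = 68)
(-274 + 296) + (7 + s*m(0)) = (-274 + 296) + (7 + 68*4) = 22 + (7 + 272) = 22 + 279 = 301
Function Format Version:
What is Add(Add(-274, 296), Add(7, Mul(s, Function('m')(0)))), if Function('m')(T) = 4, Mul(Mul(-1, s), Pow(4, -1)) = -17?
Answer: 301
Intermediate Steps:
s = 68 (s = Mul(-4, -17) = 68)
Add(Add(-274, 296), Add(7, Mul(s, Function('m')(0)))) = Add(Add(-274, 296), Add(7, Mul(68, 4))) = Add(22, Add(7, 272)) = Add(22, 279) = 301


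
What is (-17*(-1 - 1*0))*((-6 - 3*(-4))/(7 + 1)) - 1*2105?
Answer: -8369/4 ≈ -2092.3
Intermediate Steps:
(-17*(-1 - 1*0))*((-6 - 3*(-4))/(7 + 1)) - 1*2105 = (-17*(-1 + 0))*((-6 + 12)/8) - 2105 = (-17*(-1))*(6*(⅛)) - 2105 = 17*(¾) - 2105 = 51/4 - 2105 = -8369/4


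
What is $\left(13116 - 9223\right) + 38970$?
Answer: $42863$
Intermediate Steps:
$\left(13116 - 9223\right) + 38970 = 3893 + 38970 = 42863$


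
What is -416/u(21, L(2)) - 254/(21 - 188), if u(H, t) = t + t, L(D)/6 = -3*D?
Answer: 10970/1503 ≈ 7.2987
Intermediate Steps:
L(D) = -18*D (L(D) = 6*(-3*D) = -18*D)
u(H, t) = 2*t
-416/u(21, L(2)) - 254/(21 - 188) = -416/(2*(-18*2)) - 254/(21 - 188) = -416/(2*(-36)) - 254/(-167) = -416/(-72) - 254*(-1/167) = -416*(-1/72) + 254/167 = 52/9 + 254/167 = 10970/1503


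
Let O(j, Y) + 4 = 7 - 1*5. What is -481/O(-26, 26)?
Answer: 481/2 ≈ 240.50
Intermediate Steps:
O(j, Y) = -2 (O(j, Y) = -4 + (7 - 1*5) = -4 + (7 - 5) = -4 + 2 = -2)
-481/O(-26, 26) = -481/(-2) = -481*(-½) = 481/2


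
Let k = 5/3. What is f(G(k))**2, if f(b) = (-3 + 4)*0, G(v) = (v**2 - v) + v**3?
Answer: 0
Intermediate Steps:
k = 5/3 (k = 5*(1/3) = 5/3 ≈ 1.6667)
G(v) = v**2 + v**3 - v
f(b) = 0 (f(b) = 1*0 = 0)
f(G(k))**2 = 0**2 = 0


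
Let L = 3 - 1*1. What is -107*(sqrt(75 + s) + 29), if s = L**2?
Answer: -3103 - 107*sqrt(79) ≈ -4054.0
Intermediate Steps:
L = 2 (L = 3 - 1 = 2)
s = 4 (s = 2**2 = 4)
-107*(sqrt(75 + s) + 29) = -107*(sqrt(75 + 4) + 29) = -107*(sqrt(79) + 29) = -107*(29 + sqrt(79)) = -3103 - 107*sqrt(79)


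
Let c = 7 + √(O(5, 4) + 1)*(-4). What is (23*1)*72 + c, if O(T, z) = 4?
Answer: 1663 - 4*√5 ≈ 1654.1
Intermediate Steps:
c = 7 - 4*√5 (c = 7 + √(4 + 1)*(-4) = 7 + √5*(-4) = 7 - 4*√5 ≈ -1.9443)
(23*1)*72 + c = (23*1)*72 + (7 - 4*√5) = 23*72 + (7 - 4*√5) = 1656 + (7 - 4*√5) = 1663 - 4*√5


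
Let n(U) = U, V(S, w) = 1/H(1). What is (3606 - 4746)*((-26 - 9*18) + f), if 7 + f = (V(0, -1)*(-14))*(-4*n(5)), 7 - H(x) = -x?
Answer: 182400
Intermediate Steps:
H(x) = 7 + x (H(x) = 7 - (-1)*x = 7 + x)
V(S, w) = 1/8 (V(S, w) = 1/(7 + 1) = 1/8)
f = 28 (f = -7 + ((1/8)*(-14))*(-4*5) = -7 - 7/4*(-20) = -7 + 35 = 28)
(3606 - 4746)*((-26 - 9*18) + f) = (3606 - 4746)*((-26 - 9*18) + 28) = -1140*((-26 - 162) + 28) = -1140*(-188 + 28) = -1140*(-160) = 182400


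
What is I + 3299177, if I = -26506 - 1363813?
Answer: 1908858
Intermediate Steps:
I = -1390319
I + 3299177 = -1390319 + 3299177 = 1908858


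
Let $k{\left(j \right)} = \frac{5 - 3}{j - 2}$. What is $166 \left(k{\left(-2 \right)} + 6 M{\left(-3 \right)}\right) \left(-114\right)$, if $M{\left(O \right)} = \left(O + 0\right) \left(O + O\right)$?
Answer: $-2034330$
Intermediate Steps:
$M{\left(O \right)} = 2 O^{2}$ ($M{\left(O \right)} = O 2 O = 2 O^{2}$)
$k{\left(j \right)} = \frac{2}{-2 + j}$
$166 \left(k{\left(-2 \right)} + 6 M{\left(-3 \right)}\right) \left(-114\right) = 166 \left(\frac{2}{-2 - 2} + 6 \cdot 2 \left(-3\right)^{2}\right) \left(-114\right) = 166 \left(\frac{2}{-4} + 6 \cdot 2 \cdot 9\right) \left(-114\right) = 166 \left(2 \left(- \frac{1}{4}\right) + 6 \cdot 18\right) \left(-114\right) = 166 \left(- \frac{1}{2} + 108\right) \left(-114\right) = 166 \cdot \frac{215}{2} \left(-114\right) = 17845 \left(-114\right) = -2034330$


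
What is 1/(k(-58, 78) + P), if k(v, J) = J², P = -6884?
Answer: -1/800 ≈ -0.0012500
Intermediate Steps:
1/(k(-58, 78) + P) = 1/(78² - 6884) = 1/(6084 - 6884) = 1/(-800) = -1/800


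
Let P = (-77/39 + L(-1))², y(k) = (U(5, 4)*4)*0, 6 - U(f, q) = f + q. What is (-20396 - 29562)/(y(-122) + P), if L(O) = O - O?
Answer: -75986118/5929 ≈ -12816.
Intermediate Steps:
U(f, q) = 6 - f - q (U(f, q) = 6 - (f + q) = 6 + (-f - q) = 6 - f - q)
L(O) = 0
y(k) = 0 (y(k) = ((6 - 1*5 - 1*4)*4)*0 = ((6 - 5 - 4)*4)*0 = -3*4*0 = -12*0 = 0)
P = 5929/1521 (P = (-77/39 + 0)² = (-77/39)² = 5929/1521 ≈ 3.8981)
(-20396 - 29562)/(y(-122) + P) = (-20396 - 29562)/(0 + 5929/1521) = -49958/5929/1521 = -49958*1521/5929 = -75986118/5929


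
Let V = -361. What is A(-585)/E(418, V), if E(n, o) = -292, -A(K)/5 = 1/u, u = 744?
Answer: 5/217248 ≈ 2.3015e-5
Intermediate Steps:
A(K) = -5/744
A(-585)/E(418, V) = -5/744/(-292) = -5/744*(-1/292) = 5/217248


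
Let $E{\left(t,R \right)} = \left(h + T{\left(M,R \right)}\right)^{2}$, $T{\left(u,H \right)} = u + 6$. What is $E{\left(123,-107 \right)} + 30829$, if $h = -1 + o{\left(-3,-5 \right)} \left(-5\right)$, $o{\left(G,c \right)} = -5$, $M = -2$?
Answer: $31613$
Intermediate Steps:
$T{\left(u,H \right)} = 6 + u$
$h = 24$ ($h = -1 - -25 = -1 + 25 = 24$)
$E{\left(t,R \right)} = 784$ ($E{\left(t,R \right)} = \left(24 + \left(6 - 2\right)\right)^{2} = \left(24 + 4\right)^{2} = 28^{2} = 784$)
$E{\left(123,-107 \right)} + 30829 = 784 + 30829 = 31613$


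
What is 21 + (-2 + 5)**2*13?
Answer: 138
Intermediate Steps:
21 + (-2 + 5)**2*13 = 21 + 3**2*13 = 21 + 9*13 = 21 + 117 = 138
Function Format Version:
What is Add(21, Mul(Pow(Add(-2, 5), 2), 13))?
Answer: 138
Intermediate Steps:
Add(21, Mul(Pow(Add(-2, 5), 2), 13)) = Add(21, Mul(Pow(3, 2), 13)) = Add(21, Mul(9, 13)) = Add(21, 117) = 138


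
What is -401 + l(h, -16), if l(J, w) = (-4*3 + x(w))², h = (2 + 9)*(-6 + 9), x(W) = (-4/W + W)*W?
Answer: 57199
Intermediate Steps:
x(W) = W*(W - 4/W) (x(W) = (W - 4/W)*W = W*(W - 4/W))
h = 33 (h = 11*3 = 33)
l(J, w) = (-16 + w²)² (l(J, w) = (-4*3 + (-4 + w²))² = (-12 + (-4 + w²))² = (-16 + w²)²)
-401 + l(h, -16) = -401 + (-16 + (-16)²)² = -401 + (-16 + 256)² = -401 + 240² = -401 + 57600 = 57199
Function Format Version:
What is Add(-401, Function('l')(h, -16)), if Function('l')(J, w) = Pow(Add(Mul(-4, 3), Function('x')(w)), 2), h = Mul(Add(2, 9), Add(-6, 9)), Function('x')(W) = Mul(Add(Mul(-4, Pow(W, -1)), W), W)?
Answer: 57199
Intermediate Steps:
Function('x')(W) = Mul(W, Add(W, Mul(-4, Pow(W, -1)))) (Function('x')(W) = Mul(Add(W, Mul(-4, Pow(W, -1))), W) = Mul(W, Add(W, Mul(-4, Pow(W, -1)))))
h = 33 (h = Mul(11, 3) = 33)
Function('l')(J, w) = Pow(Add(-16, Pow(w, 2)), 2) (Function('l')(J, w) = Pow(Add(Mul(-4, 3), Add(-4, Pow(w, 2))), 2) = Pow(Add(-12, Add(-4, Pow(w, 2))), 2) = Pow(Add(-16, Pow(w, 2)), 2))
Add(-401, Function('l')(h, -16)) = Add(-401, Pow(Add(-16, Pow(-16, 2)), 2)) = Add(-401, Pow(Add(-16, 256), 2)) = Add(-401, Pow(240, 2)) = Add(-401, 57600) = 57199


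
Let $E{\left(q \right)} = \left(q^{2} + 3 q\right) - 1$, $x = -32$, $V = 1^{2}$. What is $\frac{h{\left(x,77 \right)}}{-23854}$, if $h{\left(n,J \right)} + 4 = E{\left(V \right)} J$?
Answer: $- \frac{227}{23854} \approx -0.0095162$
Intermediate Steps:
$V = 1$
$E{\left(q \right)} = -1 + q^{2} + 3 q$
$h{\left(n,J \right)} = -4 + 3 J$ ($h{\left(n,J \right)} = -4 + \left(-1 + 1^{2} + 3 \cdot 1\right) J = -4 + \left(-1 + 1 + 3\right) J = -4 + 3 J$)
$\frac{h{\left(x,77 \right)}}{-23854} = \frac{-4 + 3 \cdot 77}{-23854} = \left(-4 + 231\right) \left(- \frac{1}{23854}\right) = 227 \left(- \frac{1}{23854}\right) = - \frac{227}{23854}$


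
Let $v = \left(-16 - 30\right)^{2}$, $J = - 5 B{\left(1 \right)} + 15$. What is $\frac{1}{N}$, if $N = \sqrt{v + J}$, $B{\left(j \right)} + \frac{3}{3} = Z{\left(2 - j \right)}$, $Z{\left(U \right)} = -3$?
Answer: $\frac{\sqrt{239}}{717} \approx 0.021562$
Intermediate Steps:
$B{\left(j \right)} = -4$ ($B{\left(j \right)} = -1 - 3 = -4$)
$J = 35$ ($J = \left(-5\right) \left(-4\right) + 15 = 20 + 15 = 35$)
$v = 2116$ ($v = \left(-46\right)^{2} = 2116$)
$N = 3 \sqrt{239}$ ($N = \sqrt{2116 + 35} = \sqrt{2151} = 3 \sqrt{239} \approx 46.379$)
$\frac{1}{N} = \frac{1}{3 \sqrt{239}} = \frac{\sqrt{239}}{717}$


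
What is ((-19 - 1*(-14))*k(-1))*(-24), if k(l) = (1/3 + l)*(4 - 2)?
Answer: -160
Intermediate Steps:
k(l) = ⅔ + 2*l (k(l) = (⅓ + l)*2 = ⅔ + 2*l)
((-19 - 1*(-14))*k(-1))*(-24) = ((-19 - 1*(-14))*(⅔ + 2*(-1)))*(-24) = ((-19 + 14)*(⅔ - 2))*(-24) = -5*(-4/3)*(-24) = (20/3)*(-24) = -160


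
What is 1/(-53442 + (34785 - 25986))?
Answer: -1/44643 ≈ -2.2400e-5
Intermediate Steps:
1/(-53442 + (34785 - 25986)) = 1/(-53442 + 8799) = 1/(-44643) = -1/44643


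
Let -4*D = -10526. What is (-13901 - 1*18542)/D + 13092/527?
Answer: 34708274/2773601 ≈ 12.514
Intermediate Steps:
D = 5263/2 (D = -¼*(-10526) = 5263/2 ≈ 2631.5)
(-13901 - 1*18542)/D + 13092/527 = (-13901 - 1*18542)/(5263/2) + 13092/527 = (-13901 - 18542)*(2/5263) + 13092*(1/527) = -32443*2/5263 + 13092/527 = -64886/5263 + 13092/527 = 34708274/2773601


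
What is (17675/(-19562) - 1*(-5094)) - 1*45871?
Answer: -797697349/19562 ≈ -40778.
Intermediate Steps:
(17675/(-19562) - 1*(-5094)) - 1*45871 = (17675*(-1/19562) + 5094) - 45871 = (-17675/19562 + 5094) - 45871 = 99631153/19562 - 45871 = -797697349/19562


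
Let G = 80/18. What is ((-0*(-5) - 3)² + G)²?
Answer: 14641/81 ≈ 180.75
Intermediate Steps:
G = 40/9 (G = 80*(1/18) = 40/9 ≈ 4.4444)
((-0*(-5) - 3)² + G)² = ((-0*(-5) - 3)² + 40/9)² = ((-1*0 - 3)² + 40/9)² = ((0 - 3)² + 40/9)² = ((-3)² + 40/9)² = (9 + 40/9)² = (121/9)² = 14641/81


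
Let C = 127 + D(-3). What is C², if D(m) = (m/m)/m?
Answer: 144400/9 ≈ 16044.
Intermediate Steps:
D(m) = 1/m
C = 380/3 (C = 127 + 1/(-3) = 127 - ⅓ = 380/3 ≈ 126.67)
C² = (380/3)² = 144400/9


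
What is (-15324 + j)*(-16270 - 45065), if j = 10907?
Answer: 270916695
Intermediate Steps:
(-15324 + j)*(-16270 - 45065) = (-15324 + 10907)*(-16270 - 45065) = -4417*(-61335) = 270916695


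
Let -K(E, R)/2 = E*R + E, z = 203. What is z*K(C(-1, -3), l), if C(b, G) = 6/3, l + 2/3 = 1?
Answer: -3248/3 ≈ -1082.7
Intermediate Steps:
l = 1/3 (l = -2/3 + 1 = 1/3 ≈ 0.33333)
C(b, G) = 2 (C(b, G) = 6*(1/3) = 2)
K(E, R) = -2*E - 2*E*R (K(E, R) = -2*(E*R + E) = -2*(E + E*R) = -2*E - 2*E*R)
z*K(C(-1, -3), l) = 203*(-2*2*(1 + 1/3)) = 203*(-2*2*4/3) = 203*(-16/3) = -3248/3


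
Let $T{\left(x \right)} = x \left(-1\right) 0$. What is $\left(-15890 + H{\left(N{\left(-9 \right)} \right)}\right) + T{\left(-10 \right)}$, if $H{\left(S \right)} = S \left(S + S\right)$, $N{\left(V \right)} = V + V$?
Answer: $-15242$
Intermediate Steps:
$N{\left(V \right)} = 2 V$
$T{\left(x \right)} = 0$ ($T{\left(x \right)} = - x 0 = 0$)
$H{\left(S \right)} = 2 S^{2}$ ($H{\left(S \right)} = S 2 S = 2 S^{2}$)
$\left(-15890 + H{\left(N{\left(-9 \right)} \right)}\right) + T{\left(-10 \right)} = \left(-15890 + 2 \left(2 \left(-9\right)\right)^{2}\right) + 0 = \left(-15890 + 2 \left(-18\right)^{2}\right) + 0 = \left(-15890 + 2 \cdot 324\right) + 0 = \left(-15890 + 648\right) + 0 = -15242 + 0 = -15242$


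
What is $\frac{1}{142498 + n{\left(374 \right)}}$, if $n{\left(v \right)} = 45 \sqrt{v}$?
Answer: $\frac{71249}{10152461327} - \frac{45 \sqrt{374}}{20304922654} \approx 6.975 \cdot 10^{-6}$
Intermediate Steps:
$\frac{1}{142498 + n{\left(374 \right)}} = \frac{1}{142498 + 45 \sqrt{374}}$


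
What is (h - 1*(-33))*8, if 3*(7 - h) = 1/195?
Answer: 187192/585 ≈ 319.99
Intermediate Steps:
h = 4094/585 (h = 7 - 1/3/195 = 7 - 1/3*1/195 = 7 - 1/585 = 4094/585 ≈ 6.9983)
(h - 1*(-33))*8 = (4094/585 - 1*(-33))*8 = (4094/585 + 33)*8 = (23399/585)*8 = 187192/585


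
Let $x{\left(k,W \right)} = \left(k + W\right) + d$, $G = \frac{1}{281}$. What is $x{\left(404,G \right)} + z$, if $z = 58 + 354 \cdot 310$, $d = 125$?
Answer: $\frac{31001888}{281} \approx 1.1033 \cdot 10^{5}$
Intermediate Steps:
$G = \frac{1}{281} \approx 0.0035587$
$z = 109798$ ($z = 58 + 109740 = 109798$)
$x{\left(k,W \right)} = 125 + W + k$ ($x{\left(k,W \right)} = \left(k + W\right) + 125 = \left(W + k\right) + 125 = 125 + W + k$)
$x{\left(404,G \right)} + z = \left(125 + \frac{1}{281} + 404\right) + 109798 = \frac{148650}{281} + 109798 = \frac{31001888}{281}$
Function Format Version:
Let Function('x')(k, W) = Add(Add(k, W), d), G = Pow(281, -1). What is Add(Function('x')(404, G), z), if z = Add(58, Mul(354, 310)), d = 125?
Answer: Rational(31001888, 281) ≈ 1.1033e+5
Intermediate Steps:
G = Rational(1, 281) ≈ 0.0035587
z = 109798 (z = Add(58, 109740) = 109798)
Function('x')(k, W) = Add(125, W, k) (Function('x')(k, W) = Add(Add(k, W), 125) = Add(Add(W, k), 125) = Add(125, W, k))
Add(Function('x')(404, G), z) = Add(Add(125, Rational(1, 281), 404), 109798) = Add(Rational(148650, 281), 109798) = Rational(31001888, 281)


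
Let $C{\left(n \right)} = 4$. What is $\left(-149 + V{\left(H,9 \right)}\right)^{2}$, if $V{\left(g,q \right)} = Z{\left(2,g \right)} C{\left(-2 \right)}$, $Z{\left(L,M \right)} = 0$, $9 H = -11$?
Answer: $22201$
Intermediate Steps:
$H = - \frac{11}{9}$ ($H = \frac{1}{9} \left(-11\right) = - \frac{11}{9} \approx -1.2222$)
$V{\left(g,q \right)} = 0$ ($V{\left(g,q \right)} = 0 \cdot 4 = 0$)
$\left(-149 + V{\left(H,9 \right)}\right)^{2} = \left(-149 + 0\right)^{2} = \left(-149\right)^{2} = 22201$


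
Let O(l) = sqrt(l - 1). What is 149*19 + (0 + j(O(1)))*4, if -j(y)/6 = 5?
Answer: 2711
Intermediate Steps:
O(l) = sqrt(-1 + l)
j(y) = -30 (j(y) = -6*5 = -30)
149*19 + (0 + j(O(1)))*4 = 149*19 + (0 - 30)*4 = 2831 - 30*4 = 2831 - 120 = 2711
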